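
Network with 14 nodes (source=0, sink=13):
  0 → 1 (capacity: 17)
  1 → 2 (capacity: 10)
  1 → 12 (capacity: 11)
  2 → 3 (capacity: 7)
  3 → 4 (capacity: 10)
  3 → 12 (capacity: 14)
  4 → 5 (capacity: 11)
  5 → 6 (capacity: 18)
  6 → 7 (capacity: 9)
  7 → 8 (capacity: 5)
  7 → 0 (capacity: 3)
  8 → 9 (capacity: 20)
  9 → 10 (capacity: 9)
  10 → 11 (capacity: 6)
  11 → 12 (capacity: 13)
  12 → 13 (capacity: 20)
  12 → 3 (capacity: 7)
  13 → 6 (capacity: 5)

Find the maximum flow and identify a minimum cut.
Max flow = 17, Min cut edges: (0,1)

Maximum flow: 17
Minimum cut: (0,1)
Partition: S = [0], T = [1, 2, 3, 4, 5, 6, 7, 8, 9, 10, 11, 12, 13]

Max-flow min-cut theorem verified: both equal 17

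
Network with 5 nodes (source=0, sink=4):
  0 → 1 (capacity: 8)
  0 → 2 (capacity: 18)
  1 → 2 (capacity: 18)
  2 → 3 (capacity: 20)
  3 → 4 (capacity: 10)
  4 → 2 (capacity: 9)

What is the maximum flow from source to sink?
Maximum flow = 10

Max flow: 10

Flow assignment:
  0 → 1: 8/8
  0 → 2: 2/18
  1 → 2: 8/18
  2 → 3: 10/20
  3 → 4: 10/10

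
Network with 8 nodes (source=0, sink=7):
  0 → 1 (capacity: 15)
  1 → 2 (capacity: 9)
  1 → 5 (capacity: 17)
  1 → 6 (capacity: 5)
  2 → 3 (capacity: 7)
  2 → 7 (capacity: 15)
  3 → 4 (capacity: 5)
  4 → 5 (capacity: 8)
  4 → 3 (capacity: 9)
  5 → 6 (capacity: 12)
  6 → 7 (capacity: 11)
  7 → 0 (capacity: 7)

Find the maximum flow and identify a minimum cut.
Max flow = 15, Min cut edges: (0,1)

Maximum flow: 15
Minimum cut: (0,1)
Partition: S = [0], T = [1, 2, 3, 4, 5, 6, 7]

Max-flow min-cut theorem verified: both equal 15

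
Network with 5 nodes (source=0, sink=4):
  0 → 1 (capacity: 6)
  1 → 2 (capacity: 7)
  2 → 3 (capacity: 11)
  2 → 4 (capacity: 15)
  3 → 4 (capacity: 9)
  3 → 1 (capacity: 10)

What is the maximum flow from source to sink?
Maximum flow = 6

Max flow: 6

Flow assignment:
  0 → 1: 6/6
  1 → 2: 6/7
  2 → 4: 6/15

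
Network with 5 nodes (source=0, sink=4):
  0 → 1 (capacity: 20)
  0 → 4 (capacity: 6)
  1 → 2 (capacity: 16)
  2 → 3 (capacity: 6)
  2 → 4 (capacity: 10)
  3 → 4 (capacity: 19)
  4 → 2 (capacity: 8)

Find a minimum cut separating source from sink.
Min cut value = 22, edges: (0,4), (2,3), (2,4)

Min cut value: 22
Partition: S = [0, 1, 2], T = [3, 4]
Cut edges: (0,4), (2,3), (2,4)

By max-flow min-cut theorem, max flow = min cut = 22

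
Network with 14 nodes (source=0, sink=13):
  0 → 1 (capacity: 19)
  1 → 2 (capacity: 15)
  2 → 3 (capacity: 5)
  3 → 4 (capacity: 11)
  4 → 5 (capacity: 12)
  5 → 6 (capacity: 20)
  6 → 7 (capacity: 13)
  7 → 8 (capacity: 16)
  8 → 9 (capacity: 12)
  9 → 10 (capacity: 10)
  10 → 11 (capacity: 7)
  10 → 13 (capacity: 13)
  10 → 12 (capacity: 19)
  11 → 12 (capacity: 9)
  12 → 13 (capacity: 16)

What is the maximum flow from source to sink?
Maximum flow = 5

Max flow: 5

Flow assignment:
  0 → 1: 5/19
  1 → 2: 5/15
  2 → 3: 5/5
  3 → 4: 5/11
  4 → 5: 5/12
  5 → 6: 5/20
  6 → 7: 5/13
  7 → 8: 5/16
  8 → 9: 5/12
  9 → 10: 5/10
  10 → 13: 5/13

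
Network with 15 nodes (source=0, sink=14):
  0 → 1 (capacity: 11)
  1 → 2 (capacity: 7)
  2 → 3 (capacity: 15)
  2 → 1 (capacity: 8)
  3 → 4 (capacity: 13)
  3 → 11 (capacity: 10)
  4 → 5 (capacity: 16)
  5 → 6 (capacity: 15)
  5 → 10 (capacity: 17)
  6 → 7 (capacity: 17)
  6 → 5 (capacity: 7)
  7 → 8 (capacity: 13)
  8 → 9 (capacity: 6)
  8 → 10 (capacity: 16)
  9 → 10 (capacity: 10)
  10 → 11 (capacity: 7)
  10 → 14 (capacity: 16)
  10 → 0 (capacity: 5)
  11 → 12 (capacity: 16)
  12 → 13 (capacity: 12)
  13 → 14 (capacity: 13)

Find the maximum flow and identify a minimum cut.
Max flow = 7, Min cut edges: (1,2)

Maximum flow: 7
Minimum cut: (1,2)
Partition: S = [0, 1], T = [2, 3, 4, 5, 6, 7, 8, 9, 10, 11, 12, 13, 14]

Max-flow min-cut theorem verified: both equal 7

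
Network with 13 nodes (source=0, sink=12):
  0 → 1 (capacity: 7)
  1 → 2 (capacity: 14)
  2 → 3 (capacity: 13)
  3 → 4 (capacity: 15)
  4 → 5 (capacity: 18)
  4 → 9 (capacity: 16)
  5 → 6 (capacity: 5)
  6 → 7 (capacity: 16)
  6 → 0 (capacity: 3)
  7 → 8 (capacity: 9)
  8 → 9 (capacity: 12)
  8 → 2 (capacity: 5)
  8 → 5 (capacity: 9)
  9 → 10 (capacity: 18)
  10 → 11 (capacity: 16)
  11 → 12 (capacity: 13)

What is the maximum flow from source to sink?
Maximum flow = 7

Max flow: 7

Flow assignment:
  0 → 1: 7/7
  1 → 2: 7/14
  2 → 3: 7/13
  3 → 4: 7/15
  4 → 9: 7/16
  9 → 10: 7/18
  10 → 11: 7/16
  11 → 12: 7/13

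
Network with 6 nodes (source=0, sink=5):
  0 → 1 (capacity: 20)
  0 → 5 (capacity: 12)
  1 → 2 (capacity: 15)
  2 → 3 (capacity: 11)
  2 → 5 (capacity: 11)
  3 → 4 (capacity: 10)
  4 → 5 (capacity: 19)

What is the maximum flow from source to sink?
Maximum flow = 27

Max flow: 27

Flow assignment:
  0 → 1: 15/20
  0 → 5: 12/12
  1 → 2: 15/15
  2 → 3: 4/11
  2 → 5: 11/11
  3 → 4: 4/10
  4 → 5: 4/19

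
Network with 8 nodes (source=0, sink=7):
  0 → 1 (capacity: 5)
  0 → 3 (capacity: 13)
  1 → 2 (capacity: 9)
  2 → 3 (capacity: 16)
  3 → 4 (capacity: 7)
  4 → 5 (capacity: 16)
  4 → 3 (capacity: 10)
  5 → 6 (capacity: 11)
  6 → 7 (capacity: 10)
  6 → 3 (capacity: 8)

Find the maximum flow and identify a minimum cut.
Max flow = 7, Min cut edges: (3,4)

Maximum flow: 7
Minimum cut: (3,4)
Partition: S = [0, 1, 2, 3], T = [4, 5, 6, 7]

Max-flow min-cut theorem verified: both equal 7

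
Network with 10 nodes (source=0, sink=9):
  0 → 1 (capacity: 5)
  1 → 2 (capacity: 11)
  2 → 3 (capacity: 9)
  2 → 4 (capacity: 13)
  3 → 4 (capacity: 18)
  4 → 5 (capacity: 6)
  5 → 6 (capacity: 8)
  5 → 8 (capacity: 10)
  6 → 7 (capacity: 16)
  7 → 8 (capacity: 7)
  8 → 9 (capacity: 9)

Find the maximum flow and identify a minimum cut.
Max flow = 5, Min cut edges: (0,1)

Maximum flow: 5
Minimum cut: (0,1)
Partition: S = [0], T = [1, 2, 3, 4, 5, 6, 7, 8, 9]

Max-flow min-cut theorem verified: both equal 5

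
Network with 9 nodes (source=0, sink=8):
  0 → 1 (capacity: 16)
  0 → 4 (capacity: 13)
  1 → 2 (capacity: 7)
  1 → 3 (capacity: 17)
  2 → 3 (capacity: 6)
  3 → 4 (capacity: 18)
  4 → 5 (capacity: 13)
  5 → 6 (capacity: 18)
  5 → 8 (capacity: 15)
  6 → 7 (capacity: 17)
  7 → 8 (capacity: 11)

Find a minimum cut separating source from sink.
Min cut value = 13, edges: (4,5)

Min cut value: 13
Partition: S = [0, 1, 2, 3, 4], T = [5, 6, 7, 8]
Cut edges: (4,5)

By max-flow min-cut theorem, max flow = min cut = 13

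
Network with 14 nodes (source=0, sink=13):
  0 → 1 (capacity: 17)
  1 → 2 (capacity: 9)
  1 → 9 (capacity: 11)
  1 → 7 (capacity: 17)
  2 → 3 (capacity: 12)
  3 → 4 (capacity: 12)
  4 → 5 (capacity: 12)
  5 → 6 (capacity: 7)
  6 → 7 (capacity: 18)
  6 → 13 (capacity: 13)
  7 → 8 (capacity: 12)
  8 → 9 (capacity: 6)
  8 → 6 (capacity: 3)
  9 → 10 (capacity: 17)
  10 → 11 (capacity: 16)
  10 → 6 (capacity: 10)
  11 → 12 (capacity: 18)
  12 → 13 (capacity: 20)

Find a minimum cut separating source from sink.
Min cut value = 17, edges: (0,1)

Min cut value: 17
Partition: S = [0], T = [1, 2, 3, 4, 5, 6, 7, 8, 9, 10, 11, 12, 13]
Cut edges: (0,1)

By max-flow min-cut theorem, max flow = min cut = 17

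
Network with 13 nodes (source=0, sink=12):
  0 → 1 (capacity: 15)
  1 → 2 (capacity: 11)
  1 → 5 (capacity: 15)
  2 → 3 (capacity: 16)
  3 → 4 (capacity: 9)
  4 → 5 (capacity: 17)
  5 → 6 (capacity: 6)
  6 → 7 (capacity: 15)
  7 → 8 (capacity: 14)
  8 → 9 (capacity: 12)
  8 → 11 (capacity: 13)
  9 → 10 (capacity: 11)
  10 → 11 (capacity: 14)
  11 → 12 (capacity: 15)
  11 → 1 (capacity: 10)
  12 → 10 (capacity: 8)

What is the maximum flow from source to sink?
Maximum flow = 6

Max flow: 6

Flow assignment:
  0 → 1: 6/15
  1 → 5: 6/15
  5 → 6: 6/6
  6 → 7: 6/15
  7 → 8: 6/14
  8 → 11: 6/13
  11 → 12: 6/15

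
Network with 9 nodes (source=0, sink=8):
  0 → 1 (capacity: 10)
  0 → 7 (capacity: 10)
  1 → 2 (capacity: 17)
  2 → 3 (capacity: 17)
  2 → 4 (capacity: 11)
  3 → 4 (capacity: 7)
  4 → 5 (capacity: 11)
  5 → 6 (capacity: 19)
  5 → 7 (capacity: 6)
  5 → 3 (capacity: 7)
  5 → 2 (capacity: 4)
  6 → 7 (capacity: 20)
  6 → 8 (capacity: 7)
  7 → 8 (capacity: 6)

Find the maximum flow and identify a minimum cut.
Max flow = 13, Min cut edges: (6,8), (7,8)

Maximum flow: 13
Minimum cut: (6,8), (7,8)
Partition: S = [0, 1, 2, 3, 4, 5, 6, 7], T = [8]

Max-flow min-cut theorem verified: both equal 13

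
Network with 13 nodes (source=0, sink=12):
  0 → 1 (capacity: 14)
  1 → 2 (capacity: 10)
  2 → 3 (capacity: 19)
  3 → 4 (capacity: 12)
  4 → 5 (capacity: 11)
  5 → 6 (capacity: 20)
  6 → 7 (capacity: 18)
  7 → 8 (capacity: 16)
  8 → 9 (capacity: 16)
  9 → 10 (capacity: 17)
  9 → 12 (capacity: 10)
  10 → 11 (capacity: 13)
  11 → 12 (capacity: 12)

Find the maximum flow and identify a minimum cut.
Max flow = 10, Min cut edges: (1,2)

Maximum flow: 10
Minimum cut: (1,2)
Partition: S = [0, 1], T = [2, 3, 4, 5, 6, 7, 8, 9, 10, 11, 12]

Max-flow min-cut theorem verified: both equal 10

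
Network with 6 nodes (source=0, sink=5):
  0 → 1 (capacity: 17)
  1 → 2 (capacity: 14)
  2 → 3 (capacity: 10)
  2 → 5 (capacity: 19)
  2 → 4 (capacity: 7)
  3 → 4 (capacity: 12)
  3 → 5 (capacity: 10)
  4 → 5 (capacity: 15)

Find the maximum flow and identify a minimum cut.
Max flow = 14, Min cut edges: (1,2)

Maximum flow: 14
Minimum cut: (1,2)
Partition: S = [0, 1], T = [2, 3, 4, 5]

Max-flow min-cut theorem verified: both equal 14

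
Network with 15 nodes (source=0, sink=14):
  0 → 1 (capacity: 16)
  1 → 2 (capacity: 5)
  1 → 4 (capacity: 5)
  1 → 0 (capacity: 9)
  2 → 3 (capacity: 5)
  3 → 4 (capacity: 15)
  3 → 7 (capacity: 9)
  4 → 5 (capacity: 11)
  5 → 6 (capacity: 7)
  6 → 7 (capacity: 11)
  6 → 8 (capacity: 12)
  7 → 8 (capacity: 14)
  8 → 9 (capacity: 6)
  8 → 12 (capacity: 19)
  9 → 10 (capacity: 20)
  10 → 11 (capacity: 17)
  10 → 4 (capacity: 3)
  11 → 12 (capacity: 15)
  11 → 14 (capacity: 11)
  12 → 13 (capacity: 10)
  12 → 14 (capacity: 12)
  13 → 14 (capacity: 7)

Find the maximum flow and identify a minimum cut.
Max flow = 10, Min cut edges: (1,4), (2,3)

Maximum flow: 10
Minimum cut: (1,4), (2,3)
Partition: S = [0, 1, 2], T = [3, 4, 5, 6, 7, 8, 9, 10, 11, 12, 13, 14]

Max-flow min-cut theorem verified: both equal 10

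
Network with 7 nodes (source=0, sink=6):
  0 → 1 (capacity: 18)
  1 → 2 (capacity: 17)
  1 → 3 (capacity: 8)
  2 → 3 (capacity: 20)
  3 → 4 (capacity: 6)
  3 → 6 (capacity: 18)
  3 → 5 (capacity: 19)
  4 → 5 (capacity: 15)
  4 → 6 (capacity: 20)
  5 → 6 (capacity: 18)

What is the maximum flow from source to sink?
Maximum flow = 18

Max flow: 18

Flow assignment:
  0 → 1: 18/18
  1 → 2: 10/17
  1 → 3: 8/8
  2 → 3: 10/20
  3 → 6: 18/18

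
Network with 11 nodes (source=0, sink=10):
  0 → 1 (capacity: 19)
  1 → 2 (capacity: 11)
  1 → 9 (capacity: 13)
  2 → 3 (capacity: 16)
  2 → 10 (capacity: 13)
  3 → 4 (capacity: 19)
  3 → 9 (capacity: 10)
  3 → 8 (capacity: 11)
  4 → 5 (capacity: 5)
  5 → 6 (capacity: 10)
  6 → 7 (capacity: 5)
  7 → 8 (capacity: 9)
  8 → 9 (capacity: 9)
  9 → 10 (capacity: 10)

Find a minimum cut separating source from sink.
Min cut value = 19, edges: (0,1)

Min cut value: 19
Partition: S = [0], T = [1, 2, 3, 4, 5, 6, 7, 8, 9, 10]
Cut edges: (0,1)

By max-flow min-cut theorem, max flow = min cut = 19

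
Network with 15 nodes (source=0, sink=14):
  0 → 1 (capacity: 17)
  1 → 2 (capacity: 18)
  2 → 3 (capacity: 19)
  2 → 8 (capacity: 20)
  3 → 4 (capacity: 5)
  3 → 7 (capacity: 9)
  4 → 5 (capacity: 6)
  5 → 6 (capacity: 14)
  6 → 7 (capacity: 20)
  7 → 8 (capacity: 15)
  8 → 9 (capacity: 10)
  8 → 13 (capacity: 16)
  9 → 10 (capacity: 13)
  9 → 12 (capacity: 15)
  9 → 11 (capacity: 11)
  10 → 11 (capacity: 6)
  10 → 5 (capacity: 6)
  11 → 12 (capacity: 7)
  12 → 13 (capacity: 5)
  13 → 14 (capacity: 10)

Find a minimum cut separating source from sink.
Min cut value = 10, edges: (13,14)

Min cut value: 10
Partition: S = [0, 1, 2, 3, 4, 5, 6, 7, 8, 9, 10, 11, 12, 13], T = [14]
Cut edges: (13,14)

By max-flow min-cut theorem, max flow = min cut = 10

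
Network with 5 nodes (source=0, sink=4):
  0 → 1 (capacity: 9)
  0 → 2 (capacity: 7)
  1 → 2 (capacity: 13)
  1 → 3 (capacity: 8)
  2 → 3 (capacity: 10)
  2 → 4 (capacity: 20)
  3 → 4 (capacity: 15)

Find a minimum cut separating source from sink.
Min cut value = 16, edges: (0,1), (0,2)

Min cut value: 16
Partition: S = [0], T = [1, 2, 3, 4]
Cut edges: (0,1), (0,2)

By max-flow min-cut theorem, max flow = min cut = 16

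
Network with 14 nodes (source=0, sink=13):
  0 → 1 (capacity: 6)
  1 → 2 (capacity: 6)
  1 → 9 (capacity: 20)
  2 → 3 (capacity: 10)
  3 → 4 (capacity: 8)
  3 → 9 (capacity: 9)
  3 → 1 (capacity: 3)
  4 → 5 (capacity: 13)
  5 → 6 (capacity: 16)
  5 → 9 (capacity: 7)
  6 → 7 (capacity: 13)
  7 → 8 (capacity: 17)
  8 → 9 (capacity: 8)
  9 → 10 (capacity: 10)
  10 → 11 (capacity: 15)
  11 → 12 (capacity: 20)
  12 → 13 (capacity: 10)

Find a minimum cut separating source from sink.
Min cut value = 6, edges: (0,1)

Min cut value: 6
Partition: S = [0], T = [1, 2, 3, 4, 5, 6, 7, 8, 9, 10, 11, 12, 13]
Cut edges: (0,1)

By max-flow min-cut theorem, max flow = min cut = 6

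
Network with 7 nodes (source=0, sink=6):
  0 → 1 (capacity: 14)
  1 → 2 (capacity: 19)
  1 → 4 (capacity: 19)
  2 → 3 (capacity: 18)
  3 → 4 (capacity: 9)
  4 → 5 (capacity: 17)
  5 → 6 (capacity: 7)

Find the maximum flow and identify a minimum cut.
Max flow = 7, Min cut edges: (5,6)

Maximum flow: 7
Minimum cut: (5,6)
Partition: S = [0, 1, 2, 3, 4, 5], T = [6]

Max-flow min-cut theorem verified: both equal 7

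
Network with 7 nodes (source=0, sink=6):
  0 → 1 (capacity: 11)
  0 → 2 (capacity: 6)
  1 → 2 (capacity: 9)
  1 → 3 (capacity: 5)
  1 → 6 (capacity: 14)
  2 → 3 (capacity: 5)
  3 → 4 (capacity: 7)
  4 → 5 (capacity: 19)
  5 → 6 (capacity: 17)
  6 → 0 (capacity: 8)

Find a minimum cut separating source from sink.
Min cut value = 16, edges: (0,1), (2,3)

Min cut value: 16
Partition: S = [0, 2], T = [1, 3, 4, 5, 6]
Cut edges: (0,1), (2,3)

By max-flow min-cut theorem, max flow = min cut = 16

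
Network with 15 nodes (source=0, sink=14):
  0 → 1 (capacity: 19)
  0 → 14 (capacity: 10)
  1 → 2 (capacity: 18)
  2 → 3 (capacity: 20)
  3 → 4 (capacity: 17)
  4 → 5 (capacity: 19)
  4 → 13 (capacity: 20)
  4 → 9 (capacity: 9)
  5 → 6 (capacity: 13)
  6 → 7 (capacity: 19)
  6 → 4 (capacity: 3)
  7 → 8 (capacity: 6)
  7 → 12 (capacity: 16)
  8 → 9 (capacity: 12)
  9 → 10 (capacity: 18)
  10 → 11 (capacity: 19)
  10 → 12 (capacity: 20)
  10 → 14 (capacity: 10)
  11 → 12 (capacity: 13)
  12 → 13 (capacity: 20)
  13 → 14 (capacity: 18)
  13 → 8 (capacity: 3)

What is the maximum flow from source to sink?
Maximum flow = 27

Max flow: 27

Flow assignment:
  0 → 1: 17/19
  0 → 14: 10/10
  1 → 2: 17/18
  2 → 3: 17/20
  3 → 4: 17/17
  4 → 13: 17/20
  13 → 14: 17/18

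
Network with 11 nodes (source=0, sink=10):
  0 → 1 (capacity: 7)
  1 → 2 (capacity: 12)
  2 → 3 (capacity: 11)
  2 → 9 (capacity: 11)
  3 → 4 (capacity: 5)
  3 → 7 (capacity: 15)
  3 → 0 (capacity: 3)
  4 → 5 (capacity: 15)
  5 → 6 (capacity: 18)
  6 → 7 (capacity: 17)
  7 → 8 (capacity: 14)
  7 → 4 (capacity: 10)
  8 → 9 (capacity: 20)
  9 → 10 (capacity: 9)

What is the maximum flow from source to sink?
Maximum flow = 7

Max flow: 7

Flow assignment:
  0 → 1: 7/7
  1 → 2: 7/12
  2 → 9: 7/11
  9 → 10: 7/9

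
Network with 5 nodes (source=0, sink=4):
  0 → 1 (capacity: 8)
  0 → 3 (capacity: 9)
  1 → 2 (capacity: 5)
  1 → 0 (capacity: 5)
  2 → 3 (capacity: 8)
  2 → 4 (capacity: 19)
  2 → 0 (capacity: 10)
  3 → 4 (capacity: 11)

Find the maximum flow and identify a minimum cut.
Max flow = 14, Min cut edges: (0,3), (1,2)

Maximum flow: 14
Minimum cut: (0,3), (1,2)
Partition: S = [0, 1], T = [2, 3, 4]

Max-flow min-cut theorem verified: both equal 14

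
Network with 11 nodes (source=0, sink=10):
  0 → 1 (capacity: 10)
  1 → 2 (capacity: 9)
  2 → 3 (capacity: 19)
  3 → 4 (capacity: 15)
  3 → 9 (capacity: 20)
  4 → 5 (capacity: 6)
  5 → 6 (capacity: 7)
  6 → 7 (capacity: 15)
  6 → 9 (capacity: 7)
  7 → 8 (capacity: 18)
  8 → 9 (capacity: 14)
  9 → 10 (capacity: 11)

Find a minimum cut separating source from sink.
Min cut value = 9, edges: (1,2)

Min cut value: 9
Partition: S = [0, 1], T = [2, 3, 4, 5, 6, 7, 8, 9, 10]
Cut edges: (1,2)

By max-flow min-cut theorem, max flow = min cut = 9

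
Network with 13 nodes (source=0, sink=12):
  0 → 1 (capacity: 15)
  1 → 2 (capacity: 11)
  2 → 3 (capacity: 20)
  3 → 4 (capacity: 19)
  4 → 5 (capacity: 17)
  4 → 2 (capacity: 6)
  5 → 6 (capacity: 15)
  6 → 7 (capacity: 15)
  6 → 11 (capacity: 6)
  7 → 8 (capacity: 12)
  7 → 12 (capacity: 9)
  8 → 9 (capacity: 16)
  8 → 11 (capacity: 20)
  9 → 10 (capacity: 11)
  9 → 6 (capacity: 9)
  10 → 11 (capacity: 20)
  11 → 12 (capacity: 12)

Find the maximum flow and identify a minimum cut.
Max flow = 11, Min cut edges: (1,2)

Maximum flow: 11
Minimum cut: (1,2)
Partition: S = [0, 1], T = [2, 3, 4, 5, 6, 7, 8, 9, 10, 11, 12]

Max-flow min-cut theorem verified: both equal 11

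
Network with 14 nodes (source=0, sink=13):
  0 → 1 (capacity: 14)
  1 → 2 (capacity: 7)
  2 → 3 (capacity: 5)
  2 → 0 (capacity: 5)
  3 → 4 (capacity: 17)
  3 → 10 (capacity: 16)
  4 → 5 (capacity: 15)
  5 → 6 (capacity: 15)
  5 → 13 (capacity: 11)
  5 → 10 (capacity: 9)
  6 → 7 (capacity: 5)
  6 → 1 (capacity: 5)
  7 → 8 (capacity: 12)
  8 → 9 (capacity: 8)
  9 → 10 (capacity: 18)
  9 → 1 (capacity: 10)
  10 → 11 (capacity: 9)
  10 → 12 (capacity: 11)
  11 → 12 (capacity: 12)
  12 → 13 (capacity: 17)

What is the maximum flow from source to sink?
Maximum flow = 5

Max flow: 5

Flow assignment:
  0 → 1: 7/14
  1 → 2: 7/7
  2 → 3: 5/5
  2 → 0: 2/5
  3 → 4: 5/17
  4 → 5: 5/15
  5 → 13: 5/11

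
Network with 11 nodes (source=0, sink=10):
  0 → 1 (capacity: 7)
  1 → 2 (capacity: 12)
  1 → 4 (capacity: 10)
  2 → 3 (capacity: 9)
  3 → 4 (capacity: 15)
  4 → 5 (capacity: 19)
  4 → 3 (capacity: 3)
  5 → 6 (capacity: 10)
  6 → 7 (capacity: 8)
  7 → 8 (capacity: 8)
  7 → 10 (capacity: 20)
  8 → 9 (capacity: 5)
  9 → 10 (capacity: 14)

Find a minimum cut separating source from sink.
Min cut value = 7, edges: (0,1)

Min cut value: 7
Partition: S = [0], T = [1, 2, 3, 4, 5, 6, 7, 8, 9, 10]
Cut edges: (0,1)

By max-flow min-cut theorem, max flow = min cut = 7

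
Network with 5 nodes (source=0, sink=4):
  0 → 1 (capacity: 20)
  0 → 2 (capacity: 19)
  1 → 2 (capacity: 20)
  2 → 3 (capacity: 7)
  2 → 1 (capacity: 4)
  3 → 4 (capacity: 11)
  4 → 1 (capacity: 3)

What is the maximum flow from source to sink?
Maximum flow = 7

Max flow: 7

Flow assignment:
  0 → 1: 7/20
  1 → 2: 7/20
  2 → 3: 7/7
  3 → 4: 7/11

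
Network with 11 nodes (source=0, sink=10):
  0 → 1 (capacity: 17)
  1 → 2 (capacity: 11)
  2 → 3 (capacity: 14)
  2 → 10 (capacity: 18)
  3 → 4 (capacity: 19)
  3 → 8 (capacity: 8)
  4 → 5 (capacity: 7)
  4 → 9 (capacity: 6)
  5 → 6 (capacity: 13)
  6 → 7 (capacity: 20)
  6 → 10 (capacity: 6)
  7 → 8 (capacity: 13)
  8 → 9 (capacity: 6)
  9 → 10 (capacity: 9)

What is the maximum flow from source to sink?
Maximum flow = 11

Max flow: 11

Flow assignment:
  0 → 1: 11/17
  1 → 2: 11/11
  2 → 10: 11/18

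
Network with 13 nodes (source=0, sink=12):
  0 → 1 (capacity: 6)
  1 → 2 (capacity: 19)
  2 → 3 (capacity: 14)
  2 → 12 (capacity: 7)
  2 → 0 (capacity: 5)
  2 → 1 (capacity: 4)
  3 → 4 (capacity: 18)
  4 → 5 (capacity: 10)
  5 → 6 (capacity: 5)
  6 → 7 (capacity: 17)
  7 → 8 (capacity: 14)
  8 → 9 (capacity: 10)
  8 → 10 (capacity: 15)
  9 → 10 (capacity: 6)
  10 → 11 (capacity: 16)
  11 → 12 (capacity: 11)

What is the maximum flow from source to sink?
Maximum flow = 6

Max flow: 6

Flow assignment:
  0 → 1: 6/6
  1 → 2: 6/19
  2 → 12: 6/7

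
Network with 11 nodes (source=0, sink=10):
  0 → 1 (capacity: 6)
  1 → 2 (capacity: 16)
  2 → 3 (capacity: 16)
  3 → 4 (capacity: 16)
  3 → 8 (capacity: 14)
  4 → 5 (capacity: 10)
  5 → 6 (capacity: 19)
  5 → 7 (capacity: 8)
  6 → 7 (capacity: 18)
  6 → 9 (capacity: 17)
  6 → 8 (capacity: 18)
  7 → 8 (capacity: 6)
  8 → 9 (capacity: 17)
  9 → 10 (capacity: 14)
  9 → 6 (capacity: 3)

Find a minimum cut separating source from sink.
Min cut value = 6, edges: (0,1)

Min cut value: 6
Partition: S = [0], T = [1, 2, 3, 4, 5, 6, 7, 8, 9, 10]
Cut edges: (0,1)

By max-flow min-cut theorem, max flow = min cut = 6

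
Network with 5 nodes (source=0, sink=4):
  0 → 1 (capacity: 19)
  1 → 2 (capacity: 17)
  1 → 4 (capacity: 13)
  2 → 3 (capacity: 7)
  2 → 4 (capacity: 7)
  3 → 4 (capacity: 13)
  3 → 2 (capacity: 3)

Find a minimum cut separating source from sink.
Min cut value = 19, edges: (0,1)

Min cut value: 19
Partition: S = [0], T = [1, 2, 3, 4]
Cut edges: (0,1)

By max-flow min-cut theorem, max flow = min cut = 19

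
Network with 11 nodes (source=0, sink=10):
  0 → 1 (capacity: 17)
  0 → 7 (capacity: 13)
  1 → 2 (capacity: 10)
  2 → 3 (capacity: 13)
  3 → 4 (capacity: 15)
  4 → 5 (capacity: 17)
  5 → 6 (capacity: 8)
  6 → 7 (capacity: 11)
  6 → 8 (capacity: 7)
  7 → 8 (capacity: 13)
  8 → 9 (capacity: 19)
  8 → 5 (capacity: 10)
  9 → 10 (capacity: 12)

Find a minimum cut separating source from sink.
Min cut value = 12, edges: (9,10)

Min cut value: 12
Partition: S = [0, 1, 2, 3, 4, 5, 6, 7, 8, 9], T = [10]
Cut edges: (9,10)

By max-flow min-cut theorem, max flow = min cut = 12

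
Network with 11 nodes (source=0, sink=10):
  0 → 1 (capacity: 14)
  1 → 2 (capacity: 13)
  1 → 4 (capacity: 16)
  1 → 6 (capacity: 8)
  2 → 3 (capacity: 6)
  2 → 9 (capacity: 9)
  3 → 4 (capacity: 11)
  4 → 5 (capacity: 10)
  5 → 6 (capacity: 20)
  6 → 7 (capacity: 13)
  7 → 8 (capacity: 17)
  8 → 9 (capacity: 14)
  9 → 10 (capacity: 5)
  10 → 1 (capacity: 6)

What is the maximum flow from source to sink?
Maximum flow = 5

Max flow: 5

Flow assignment:
  0 → 1: 5/14
  1 → 6: 5/8
  6 → 7: 5/13
  7 → 8: 5/17
  8 → 9: 5/14
  9 → 10: 5/5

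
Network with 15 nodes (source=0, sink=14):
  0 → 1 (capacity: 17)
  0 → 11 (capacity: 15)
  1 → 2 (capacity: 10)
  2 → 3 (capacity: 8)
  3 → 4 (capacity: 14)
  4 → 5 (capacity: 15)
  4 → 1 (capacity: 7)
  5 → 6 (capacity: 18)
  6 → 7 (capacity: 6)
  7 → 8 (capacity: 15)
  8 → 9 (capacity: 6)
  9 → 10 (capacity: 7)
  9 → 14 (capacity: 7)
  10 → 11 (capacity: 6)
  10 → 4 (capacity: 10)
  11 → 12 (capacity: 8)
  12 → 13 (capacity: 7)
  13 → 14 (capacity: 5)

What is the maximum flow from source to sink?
Maximum flow = 11

Max flow: 11

Flow assignment:
  0 → 1: 6/17
  0 → 11: 5/15
  1 → 2: 8/10
  2 → 3: 8/8
  3 → 4: 8/14
  4 → 5: 6/15
  4 → 1: 2/7
  5 → 6: 6/18
  6 → 7: 6/6
  7 → 8: 6/15
  8 → 9: 6/6
  9 → 14: 6/7
  11 → 12: 5/8
  12 → 13: 5/7
  13 → 14: 5/5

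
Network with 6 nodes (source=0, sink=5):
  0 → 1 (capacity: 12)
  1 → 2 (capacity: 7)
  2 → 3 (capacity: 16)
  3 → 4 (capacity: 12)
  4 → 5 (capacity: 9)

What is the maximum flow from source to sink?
Maximum flow = 7

Max flow: 7

Flow assignment:
  0 → 1: 7/12
  1 → 2: 7/7
  2 → 3: 7/16
  3 → 4: 7/12
  4 → 5: 7/9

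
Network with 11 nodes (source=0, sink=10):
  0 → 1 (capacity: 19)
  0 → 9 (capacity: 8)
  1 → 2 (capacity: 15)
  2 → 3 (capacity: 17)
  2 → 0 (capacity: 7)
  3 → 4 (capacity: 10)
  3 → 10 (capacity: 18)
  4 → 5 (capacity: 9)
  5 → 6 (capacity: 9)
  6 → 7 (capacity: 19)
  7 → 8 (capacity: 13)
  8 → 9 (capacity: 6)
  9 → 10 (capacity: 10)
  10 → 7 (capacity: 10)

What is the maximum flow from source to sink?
Maximum flow = 23

Max flow: 23

Flow assignment:
  0 → 1: 15/19
  0 → 9: 8/8
  1 → 2: 15/15
  2 → 3: 15/17
  3 → 10: 15/18
  9 → 10: 8/10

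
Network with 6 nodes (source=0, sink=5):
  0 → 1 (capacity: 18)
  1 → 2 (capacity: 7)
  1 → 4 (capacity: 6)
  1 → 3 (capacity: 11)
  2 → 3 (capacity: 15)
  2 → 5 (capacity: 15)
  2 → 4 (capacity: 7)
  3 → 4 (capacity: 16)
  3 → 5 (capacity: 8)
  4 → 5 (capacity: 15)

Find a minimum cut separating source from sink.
Min cut value = 18, edges: (0,1)

Min cut value: 18
Partition: S = [0], T = [1, 2, 3, 4, 5]
Cut edges: (0,1)

By max-flow min-cut theorem, max flow = min cut = 18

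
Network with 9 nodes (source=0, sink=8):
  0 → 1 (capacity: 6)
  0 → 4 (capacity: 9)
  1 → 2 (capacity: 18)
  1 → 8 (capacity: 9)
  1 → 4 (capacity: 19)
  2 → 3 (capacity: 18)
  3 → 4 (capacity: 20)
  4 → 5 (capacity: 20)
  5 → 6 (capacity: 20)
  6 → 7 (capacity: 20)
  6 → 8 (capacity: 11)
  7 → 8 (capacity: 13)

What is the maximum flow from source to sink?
Maximum flow = 15

Max flow: 15

Flow assignment:
  0 → 1: 6/6
  0 → 4: 9/9
  1 → 8: 6/9
  4 → 5: 9/20
  5 → 6: 9/20
  6 → 8: 9/11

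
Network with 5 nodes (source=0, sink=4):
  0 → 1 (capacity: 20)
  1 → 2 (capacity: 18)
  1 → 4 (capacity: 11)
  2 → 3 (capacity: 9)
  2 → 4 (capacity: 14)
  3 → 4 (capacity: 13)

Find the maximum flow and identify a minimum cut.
Max flow = 20, Min cut edges: (0,1)

Maximum flow: 20
Minimum cut: (0,1)
Partition: S = [0], T = [1, 2, 3, 4]

Max-flow min-cut theorem verified: both equal 20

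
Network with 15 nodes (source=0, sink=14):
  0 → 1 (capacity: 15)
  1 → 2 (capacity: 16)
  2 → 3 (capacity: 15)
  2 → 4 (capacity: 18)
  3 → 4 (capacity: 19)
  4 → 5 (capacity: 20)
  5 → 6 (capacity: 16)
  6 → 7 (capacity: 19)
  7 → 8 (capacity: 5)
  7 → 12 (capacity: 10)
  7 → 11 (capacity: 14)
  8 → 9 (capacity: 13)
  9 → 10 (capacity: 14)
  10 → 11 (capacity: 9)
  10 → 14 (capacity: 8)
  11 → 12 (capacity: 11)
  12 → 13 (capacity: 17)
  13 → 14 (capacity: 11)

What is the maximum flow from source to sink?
Maximum flow = 15

Max flow: 15

Flow assignment:
  0 → 1: 15/15
  1 → 2: 15/16
  2 → 4: 15/18
  4 → 5: 15/20
  5 → 6: 15/16
  6 → 7: 15/19
  7 → 8: 5/5
  7 → 12: 10/10
  8 → 9: 5/13
  9 → 10: 5/14
  10 → 14: 5/8
  12 → 13: 10/17
  13 → 14: 10/11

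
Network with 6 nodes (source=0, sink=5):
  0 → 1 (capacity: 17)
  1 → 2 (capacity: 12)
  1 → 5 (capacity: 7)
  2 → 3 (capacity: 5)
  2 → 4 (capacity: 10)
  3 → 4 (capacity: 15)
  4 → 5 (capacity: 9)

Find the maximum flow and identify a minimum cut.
Max flow = 16, Min cut edges: (1,5), (4,5)

Maximum flow: 16
Minimum cut: (1,5), (4,5)
Partition: S = [0, 1, 2, 3, 4], T = [5]

Max-flow min-cut theorem verified: both equal 16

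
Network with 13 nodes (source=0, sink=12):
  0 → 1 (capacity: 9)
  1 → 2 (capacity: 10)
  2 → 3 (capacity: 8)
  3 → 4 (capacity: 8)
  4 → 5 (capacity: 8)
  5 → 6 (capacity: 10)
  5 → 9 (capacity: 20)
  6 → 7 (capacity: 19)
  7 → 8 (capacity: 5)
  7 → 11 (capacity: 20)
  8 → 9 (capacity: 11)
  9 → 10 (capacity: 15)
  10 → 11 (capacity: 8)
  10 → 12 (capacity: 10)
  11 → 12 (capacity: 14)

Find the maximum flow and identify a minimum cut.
Max flow = 8, Min cut edges: (4,5)

Maximum flow: 8
Minimum cut: (4,5)
Partition: S = [0, 1, 2, 3, 4], T = [5, 6, 7, 8, 9, 10, 11, 12]

Max-flow min-cut theorem verified: both equal 8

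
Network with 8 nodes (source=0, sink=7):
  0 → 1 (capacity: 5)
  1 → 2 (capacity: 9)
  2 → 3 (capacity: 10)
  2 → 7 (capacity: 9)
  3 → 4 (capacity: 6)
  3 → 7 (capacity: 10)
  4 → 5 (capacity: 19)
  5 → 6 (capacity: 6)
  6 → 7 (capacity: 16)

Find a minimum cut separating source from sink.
Min cut value = 5, edges: (0,1)

Min cut value: 5
Partition: S = [0], T = [1, 2, 3, 4, 5, 6, 7]
Cut edges: (0,1)

By max-flow min-cut theorem, max flow = min cut = 5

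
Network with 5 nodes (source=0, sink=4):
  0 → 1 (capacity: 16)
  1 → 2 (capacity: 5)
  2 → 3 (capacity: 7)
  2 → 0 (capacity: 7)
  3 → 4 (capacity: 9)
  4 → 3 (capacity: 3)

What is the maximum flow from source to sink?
Maximum flow = 5

Max flow: 5

Flow assignment:
  0 → 1: 5/16
  1 → 2: 5/5
  2 → 3: 5/7
  3 → 4: 5/9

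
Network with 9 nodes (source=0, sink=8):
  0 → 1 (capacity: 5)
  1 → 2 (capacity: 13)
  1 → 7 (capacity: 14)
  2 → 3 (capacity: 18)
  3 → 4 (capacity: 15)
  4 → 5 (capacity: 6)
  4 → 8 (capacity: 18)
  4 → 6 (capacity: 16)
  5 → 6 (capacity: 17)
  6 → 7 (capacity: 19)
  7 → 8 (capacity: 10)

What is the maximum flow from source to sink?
Maximum flow = 5

Max flow: 5

Flow assignment:
  0 → 1: 5/5
  1 → 7: 5/14
  7 → 8: 5/10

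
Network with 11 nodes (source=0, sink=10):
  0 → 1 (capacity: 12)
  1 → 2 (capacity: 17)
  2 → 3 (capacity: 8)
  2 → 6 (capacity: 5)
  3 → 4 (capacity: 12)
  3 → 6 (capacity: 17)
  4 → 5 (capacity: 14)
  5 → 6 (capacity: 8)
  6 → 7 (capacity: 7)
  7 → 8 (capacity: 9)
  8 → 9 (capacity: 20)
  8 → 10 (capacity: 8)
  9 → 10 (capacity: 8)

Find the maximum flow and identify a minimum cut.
Max flow = 7, Min cut edges: (6,7)

Maximum flow: 7
Minimum cut: (6,7)
Partition: S = [0, 1, 2, 3, 4, 5, 6], T = [7, 8, 9, 10]

Max-flow min-cut theorem verified: both equal 7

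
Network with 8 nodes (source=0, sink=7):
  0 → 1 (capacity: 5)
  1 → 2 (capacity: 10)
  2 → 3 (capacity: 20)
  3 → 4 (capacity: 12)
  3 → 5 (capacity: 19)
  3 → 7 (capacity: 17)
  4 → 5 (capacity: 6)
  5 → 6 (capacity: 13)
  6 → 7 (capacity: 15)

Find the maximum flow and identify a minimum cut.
Max flow = 5, Min cut edges: (0,1)

Maximum flow: 5
Minimum cut: (0,1)
Partition: S = [0], T = [1, 2, 3, 4, 5, 6, 7]

Max-flow min-cut theorem verified: both equal 5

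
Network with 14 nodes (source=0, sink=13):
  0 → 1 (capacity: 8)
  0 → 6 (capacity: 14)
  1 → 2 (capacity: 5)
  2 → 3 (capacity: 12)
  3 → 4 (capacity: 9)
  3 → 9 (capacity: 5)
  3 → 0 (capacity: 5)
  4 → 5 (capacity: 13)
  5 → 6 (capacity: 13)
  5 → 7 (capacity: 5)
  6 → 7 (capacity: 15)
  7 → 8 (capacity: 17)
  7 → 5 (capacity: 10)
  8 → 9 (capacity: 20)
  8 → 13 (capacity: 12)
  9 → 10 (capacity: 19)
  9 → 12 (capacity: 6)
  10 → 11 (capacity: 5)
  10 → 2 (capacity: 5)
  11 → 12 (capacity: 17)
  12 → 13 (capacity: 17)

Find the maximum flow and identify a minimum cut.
Max flow = 19, Min cut edges: (0,6), (1,2)

Maximum flow: 19
Minimum cut: (0,6), (1,2)
Partition: S = [0, 1], T = [2, 3, 4, 5, 6, 7, 8, 9, 10, 11, 12, 13]

Max-flow min-cut theorem verified: both equal 19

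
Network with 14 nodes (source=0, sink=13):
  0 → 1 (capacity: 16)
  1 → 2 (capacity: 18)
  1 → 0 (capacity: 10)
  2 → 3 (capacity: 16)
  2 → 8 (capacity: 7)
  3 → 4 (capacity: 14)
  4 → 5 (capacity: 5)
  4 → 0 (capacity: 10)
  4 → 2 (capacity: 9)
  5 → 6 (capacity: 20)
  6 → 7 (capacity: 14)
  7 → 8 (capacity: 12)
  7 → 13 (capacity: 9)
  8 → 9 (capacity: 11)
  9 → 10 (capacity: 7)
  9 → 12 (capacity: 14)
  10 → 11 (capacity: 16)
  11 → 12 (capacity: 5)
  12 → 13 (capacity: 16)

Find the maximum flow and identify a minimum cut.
Max flow = 12, Min cut edges: (2,8), (4,5)

Maximum flow: 12
Minimum cut: (2,8), (4,5)
Partition: S = [0, 1, 2, 3, 4], T = [5, 6, 7, 8, 9, 10, 11, 12, 13]

Max-flow min-cut theorem verified: both equal 12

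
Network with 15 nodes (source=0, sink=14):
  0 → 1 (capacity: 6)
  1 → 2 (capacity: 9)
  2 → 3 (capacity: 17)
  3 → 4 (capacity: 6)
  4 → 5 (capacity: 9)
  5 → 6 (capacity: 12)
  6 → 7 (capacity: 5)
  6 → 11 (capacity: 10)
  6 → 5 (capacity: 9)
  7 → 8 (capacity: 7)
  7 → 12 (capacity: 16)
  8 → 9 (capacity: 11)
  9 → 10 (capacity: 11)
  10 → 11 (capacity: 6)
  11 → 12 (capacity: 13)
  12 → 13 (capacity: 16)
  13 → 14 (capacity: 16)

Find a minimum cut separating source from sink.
Min cut value = 6, edges: (3,4)

Min cut value: 6
Partition: S = [0, 1, 2, 3], T = [4, 5, 6, 7, 8, 9, 10, 11, 12, 13, 14]
Cut edges: (3,4)

By max-flow min-cut theorem, max flow = min cut = 6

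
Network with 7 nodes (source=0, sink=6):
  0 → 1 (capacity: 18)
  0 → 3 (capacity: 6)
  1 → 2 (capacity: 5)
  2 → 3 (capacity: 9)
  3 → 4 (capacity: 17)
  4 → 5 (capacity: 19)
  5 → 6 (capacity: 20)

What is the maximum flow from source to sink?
Maximum flow = 11

Max flow: 11

Flow assignment:
  0 → 1: 5/18
  0 → 3: 6/6
  1 → 2: 5/5
  2 → 3: 5/9
  3 → 4: 11/17
  4 → 5: 11/19
  5 → 6: 11/20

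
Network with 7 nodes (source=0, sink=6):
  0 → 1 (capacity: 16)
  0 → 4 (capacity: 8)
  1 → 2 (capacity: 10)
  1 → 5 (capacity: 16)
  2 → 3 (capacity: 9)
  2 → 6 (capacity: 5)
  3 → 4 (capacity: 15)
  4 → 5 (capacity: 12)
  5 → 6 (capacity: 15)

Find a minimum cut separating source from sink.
Min cut value = 20, edges: (2,6), (5,6)

Min cut value: 20
Partition: S = [0, 1, 2, 3, 4, 5], T = [6]
Cut edges: (2,6), (5,6)

By max-flow min-cut theorem, max flow = min cut = 20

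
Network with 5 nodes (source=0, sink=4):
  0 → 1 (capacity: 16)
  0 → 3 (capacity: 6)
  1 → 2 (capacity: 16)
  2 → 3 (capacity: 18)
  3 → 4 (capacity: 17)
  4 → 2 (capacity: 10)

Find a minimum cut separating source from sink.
Min cut value = 17, edges: (3,4)

Min cut value: 17
Partition: S = [0, 1, 2, 3], T = [4]
Cut edges: (3,4)

By max-flow min-cut theorem, max flow = min cut = 17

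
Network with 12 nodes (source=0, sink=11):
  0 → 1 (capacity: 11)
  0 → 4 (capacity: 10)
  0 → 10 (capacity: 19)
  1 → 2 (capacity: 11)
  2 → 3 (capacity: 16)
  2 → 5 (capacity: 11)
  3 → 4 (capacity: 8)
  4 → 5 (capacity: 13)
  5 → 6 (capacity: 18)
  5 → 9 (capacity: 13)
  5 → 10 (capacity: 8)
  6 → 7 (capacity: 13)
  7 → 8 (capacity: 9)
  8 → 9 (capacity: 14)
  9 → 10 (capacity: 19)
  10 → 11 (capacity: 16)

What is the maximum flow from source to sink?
Maximum flow = 16

Max flow: 16

Flow assignment:
  0 → 1: 11/11
  0 → 4: 5/10
  1 → 2: 11/11
  2 → 5: 11/11
  4 → 5: 5/13
  5 → 9: 13/13
  5 → 10: 3/8
  9 → 10: 13/19
  10 → 11: 16/16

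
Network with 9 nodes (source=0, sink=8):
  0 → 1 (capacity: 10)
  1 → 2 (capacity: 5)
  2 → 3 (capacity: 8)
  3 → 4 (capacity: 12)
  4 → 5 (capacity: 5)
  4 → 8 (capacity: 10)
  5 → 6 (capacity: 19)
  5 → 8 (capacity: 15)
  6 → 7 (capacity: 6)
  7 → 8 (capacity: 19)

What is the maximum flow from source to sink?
Maximum flow = 5

Max flow: 5

Flow assignment:
  0 → 1: 5/10
  1 → 2: 5/5
  2 → 3: 5/8
  3 → 4: 5/12
  4 → 8: 5/10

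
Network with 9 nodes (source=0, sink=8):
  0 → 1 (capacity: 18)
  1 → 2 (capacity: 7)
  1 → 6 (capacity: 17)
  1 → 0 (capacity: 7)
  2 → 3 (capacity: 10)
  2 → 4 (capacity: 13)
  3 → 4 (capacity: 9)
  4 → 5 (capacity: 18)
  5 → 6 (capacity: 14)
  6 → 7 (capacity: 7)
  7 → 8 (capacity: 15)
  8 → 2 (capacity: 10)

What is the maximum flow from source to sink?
Maximum flow = 7

Max flow: 7

Flow assignment:
  0 → 1: 7/18
  1 → 2: 1/7
  1 → 6: 6/17
  2 → 4: 1/13
  4 → 5: 1/18
  5 → 6: 1/14
  6 → 7: 7/7
  7 → 8: 7/15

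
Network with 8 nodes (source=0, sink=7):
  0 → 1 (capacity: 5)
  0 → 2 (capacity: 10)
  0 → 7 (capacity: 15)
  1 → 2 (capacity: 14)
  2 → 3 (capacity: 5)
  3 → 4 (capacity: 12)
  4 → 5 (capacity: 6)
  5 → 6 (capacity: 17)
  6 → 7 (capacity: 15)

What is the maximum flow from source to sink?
Maximum flow = 20

Max flow: 20

Flow assignment:
  0 → 1: 5/5
  0 → 7: 15/15
  1 → 2: 5/14
  2 → 3: 5/5
  3 → 4: 5/12
  4 → 5: 5/6
  5 → 6: 5/17
  6 → 7: 5/15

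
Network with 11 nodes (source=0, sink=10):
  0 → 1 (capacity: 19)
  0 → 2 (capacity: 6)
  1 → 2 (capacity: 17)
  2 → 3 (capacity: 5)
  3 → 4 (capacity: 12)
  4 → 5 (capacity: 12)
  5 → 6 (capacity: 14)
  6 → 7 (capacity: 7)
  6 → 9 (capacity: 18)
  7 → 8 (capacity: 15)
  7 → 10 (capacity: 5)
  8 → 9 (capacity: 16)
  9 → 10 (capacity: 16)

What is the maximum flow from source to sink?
Maximum flow = 5

Max flow: 5

Flow assignment:
  0 → 1: 5/19
  1 → 2: 5/17
  2 → 3: 5/5
  3 → 4: 5/12
  4 → 5: 5/12
  5 → 6: 5/14
  6 → 7: 5/7
  7 → 10: 5/5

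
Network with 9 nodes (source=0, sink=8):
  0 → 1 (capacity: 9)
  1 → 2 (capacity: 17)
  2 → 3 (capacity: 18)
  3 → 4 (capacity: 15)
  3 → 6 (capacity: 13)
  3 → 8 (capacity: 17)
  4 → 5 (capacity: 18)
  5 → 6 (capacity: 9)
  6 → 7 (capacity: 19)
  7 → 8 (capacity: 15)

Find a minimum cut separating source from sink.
Min cut value = 9, edges: (0,1)

Min cut value: 9
Partition: S = [0], T = [1, 2, 3, 4, 5, 6, 7, 8]
Cut edges: (0,1)

By max-flow min-cut theorem, max flow = min cut = 9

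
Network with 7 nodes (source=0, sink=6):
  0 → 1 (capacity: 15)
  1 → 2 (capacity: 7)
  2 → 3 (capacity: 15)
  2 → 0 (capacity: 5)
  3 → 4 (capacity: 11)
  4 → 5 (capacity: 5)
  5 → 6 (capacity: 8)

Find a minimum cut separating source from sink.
Min cut value = 5, edges: (4,5)

Min cut value: 5
Partition: S = [0, 1, 2, 3, 4], T = [5, 6]
Cut edges: (4,5)

By max-flow min-cut theorem, max flow = min cut = 5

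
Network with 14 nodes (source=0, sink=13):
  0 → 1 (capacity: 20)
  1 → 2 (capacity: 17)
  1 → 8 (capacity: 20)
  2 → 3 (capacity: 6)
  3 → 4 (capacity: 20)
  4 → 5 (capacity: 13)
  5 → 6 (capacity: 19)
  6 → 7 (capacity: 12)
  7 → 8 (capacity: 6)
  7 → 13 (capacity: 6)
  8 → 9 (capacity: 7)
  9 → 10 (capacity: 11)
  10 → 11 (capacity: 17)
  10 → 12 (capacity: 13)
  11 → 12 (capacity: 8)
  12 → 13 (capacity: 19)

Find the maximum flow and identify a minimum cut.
Max flow = 13, Min cut edges: (7,13), (8,9)

Maximum flow: 13
Minimum cut: (7,13), (8,9)
Partition: S = [0, 1, 2, 3, 4, 5, 6, 7, 8], T = [9, 10, 11, 12, 13]

Max-flow min-cut theorem verified: both equal 13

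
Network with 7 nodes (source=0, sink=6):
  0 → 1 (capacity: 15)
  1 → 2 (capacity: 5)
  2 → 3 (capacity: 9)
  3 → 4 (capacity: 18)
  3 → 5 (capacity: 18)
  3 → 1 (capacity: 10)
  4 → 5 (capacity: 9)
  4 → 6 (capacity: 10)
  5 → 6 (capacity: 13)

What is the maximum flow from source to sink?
Maximum flow = 5

Max flow: 5

Flow assignment:
  0 → 1: 5/15
  1 → 2: 5/5
  2 → 3: 5/9
  3 → 4: 5/18
  4 → 6: 5/10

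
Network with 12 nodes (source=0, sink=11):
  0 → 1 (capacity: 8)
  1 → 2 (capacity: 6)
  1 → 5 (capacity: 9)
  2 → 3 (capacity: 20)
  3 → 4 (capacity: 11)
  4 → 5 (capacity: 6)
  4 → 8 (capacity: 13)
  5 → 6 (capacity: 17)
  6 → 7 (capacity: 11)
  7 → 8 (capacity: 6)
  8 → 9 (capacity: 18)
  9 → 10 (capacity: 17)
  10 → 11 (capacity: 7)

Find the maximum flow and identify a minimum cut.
Max flow = 7, Min cut edges: (10,11)

Maximum flow: 7
Minimum cut: (10,11)
Partition: S = [0, 1, 2, 3, 4, 5, 6, 7, 8, 9, 10], T = [11]

Max-flow min-cut theorem verified: both equal 7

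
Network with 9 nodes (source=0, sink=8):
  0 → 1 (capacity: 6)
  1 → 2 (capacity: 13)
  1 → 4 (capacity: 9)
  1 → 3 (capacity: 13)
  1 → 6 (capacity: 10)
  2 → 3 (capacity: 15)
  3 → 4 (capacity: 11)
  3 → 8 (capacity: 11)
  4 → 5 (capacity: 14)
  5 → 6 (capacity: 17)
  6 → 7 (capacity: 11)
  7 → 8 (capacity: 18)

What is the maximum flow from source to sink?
Maximum flow = 6

Max flow: 6

Flow assignment:
  0 → 1: 6/6
  1 → 3: 6/13
  3 → 8: 6/11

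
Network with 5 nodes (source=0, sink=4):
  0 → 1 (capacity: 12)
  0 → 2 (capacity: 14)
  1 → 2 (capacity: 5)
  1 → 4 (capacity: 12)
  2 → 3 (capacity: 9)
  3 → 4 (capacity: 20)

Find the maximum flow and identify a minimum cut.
Max flow = 21, Min cut edges: (1,4), (2,3)

Maximum flow: 21
Minimum cut: (1,4), (2,3)
Partition: S = [0, 1, 2], T = [3, 4]

Max-flow min-cut theorem verified: both equal 21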